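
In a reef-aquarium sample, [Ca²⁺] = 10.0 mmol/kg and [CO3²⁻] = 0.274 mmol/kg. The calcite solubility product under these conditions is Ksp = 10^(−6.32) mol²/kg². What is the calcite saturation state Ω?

Ksp = 10^(−6.32) = 4.786×10^-7
Ω = [Ca²⁺][CO3²⁻]/Ksp = (10.0×10^-3)(0.274×10^-3) / 4.786×10^-7 = 5.72

Ω = 5.72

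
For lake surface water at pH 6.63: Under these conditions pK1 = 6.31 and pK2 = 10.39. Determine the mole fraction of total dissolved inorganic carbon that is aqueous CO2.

α₀ = 0.324

α₀ = 1 / (1 + K1/[H⁺] + K1K2/[H⁺]²) = 1 / (1 + 10^+0.32 + 10^-3.44)
   = 1 / (1 + 2.0893 + 0.00036308) = 1/3.0897 = 0.3237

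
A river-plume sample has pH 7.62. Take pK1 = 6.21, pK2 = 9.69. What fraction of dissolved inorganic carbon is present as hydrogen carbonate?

α₁ = 0.955

α₁ = 1 / (1 + [H⁺]/K1 + K2/[H⁺]) = 1 / (1 + 10^-1.41 + 10^-2.07)
   = 1 / (1 + 0.038905 + 0.0085114) = 1/1.0474 = 0.9547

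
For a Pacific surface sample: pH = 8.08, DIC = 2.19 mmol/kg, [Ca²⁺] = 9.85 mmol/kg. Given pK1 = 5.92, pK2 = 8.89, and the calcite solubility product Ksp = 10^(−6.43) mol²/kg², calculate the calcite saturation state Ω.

α₂ = 1 / (1 + [H⁺]/K2 + [H⁺]²/(K1K2)) = 1 / (1 + 10^+0.81 + 10^-1.35)
   = 1 / (1 + 6.4565 + 0.044668) = 1/7.5012 = 0.1333
[CO3²⁻] = α₂ × DIC = 0.1333 × 2.19 = 0.2920 mmol/kg
Ksp = 10^(−6.43) = 3.715×10^-7
Ω = [Ca²⁺][CO3²⁻]/Ksp = (9.85×10^-3)(2.920×10^-4) / 3.715×10^-7 = 7.74

Ω = 7.74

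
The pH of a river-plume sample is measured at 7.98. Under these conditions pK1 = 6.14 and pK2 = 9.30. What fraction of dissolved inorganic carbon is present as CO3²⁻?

α₂ = 0.0451

α₂ = 1 / (1 + [H⁺]/K2 + [H⁺]²/(K1K2)) = 1 / (1 + 10^+1.32 + 10^-0.52)
   = 1 / (1 + 20.893 + 0.30200) = 1/22.195 = 0.04506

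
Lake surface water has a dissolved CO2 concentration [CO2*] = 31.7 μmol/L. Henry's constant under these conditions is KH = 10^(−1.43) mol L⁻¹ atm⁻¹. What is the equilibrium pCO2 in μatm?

pCO2 = 853 μatm

KH = 10^(−1.43) = 3.715×10^-2 mol L⁻¹ atm⁻¹
pCO2 = [CO2*]/KH = 31.7×10^-6 / 3.715×10^-2 = 8.53×10^-4 atm = 853 μatm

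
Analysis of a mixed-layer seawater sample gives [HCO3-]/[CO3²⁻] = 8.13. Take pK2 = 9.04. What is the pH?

pH = 8.13

From K2 = [H⁺][CO3²⁻]/[HCO3-]:  pH = pK2 − log₁₀([HCO3-]/[CO3²⁻])
log₁₀(8.13) = +0.910
pH = 9.04 − (+0.910) = 8.13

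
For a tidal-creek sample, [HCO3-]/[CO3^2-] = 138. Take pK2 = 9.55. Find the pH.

From K2 = [H⁺][CO3^2-]/[HCO3-]:  pH = pK2 − log₁₀([HCO3-]/[CO3^2-])
log₁₀(138) = +2.140
pH = 9.55 − (+2.140) = 7.41

pH = 7.41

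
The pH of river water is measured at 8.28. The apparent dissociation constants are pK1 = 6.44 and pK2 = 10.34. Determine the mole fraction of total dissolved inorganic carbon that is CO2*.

α₀ = 0.0141

α₀ = 1 / (1 + K1/[H⁺] + K1K2/[H⁺]²) = 1 / (1 + 10^+1.84 + 10^-0.22)
   = 1 / (1 + 69.183 + 0.60256) = 1/70.786 = 0.01413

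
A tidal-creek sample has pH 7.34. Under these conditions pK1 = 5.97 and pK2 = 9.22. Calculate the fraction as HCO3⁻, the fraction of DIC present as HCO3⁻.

α₁ = 1 / (1 + [H⁺]/K1 + K2/[H⁺]) = 1 / (1 + 10^-1.37 + 10^-1.88)
   = 1 / (1 + 0.042658 + 0.013183) = 1/1.0558 = 0.9471

α₁ = 0.947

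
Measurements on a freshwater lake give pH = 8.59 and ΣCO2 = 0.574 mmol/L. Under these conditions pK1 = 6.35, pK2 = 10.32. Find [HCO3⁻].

[HCO3⁻] = 0.560 mmol/L

α₁ = 1 / (1 + [H⁺]/K1 + K2/[H⁺]) = 1 / (1 + 10^-2.24 + 10^-1.73)
   = 1 / (1 + 0.0057544 + 0.018621) = 1/1.0244 = 0.9762
[HCO3⁻] = α₁ × DIC = 0.9762 × 0.574 = 0.560 mmol/L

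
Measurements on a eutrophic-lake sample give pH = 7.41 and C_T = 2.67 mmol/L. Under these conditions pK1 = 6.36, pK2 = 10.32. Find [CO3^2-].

α₂ = 1 / (1 + [H⁺]/K2 + [H⁺]²/(K1K2)) = 1 / (1 + 10^+2.91 + 10^+1.86)
   = 1 / (1 + 812.83 + 72.444) = 1/886.27 = 0.001128
[CO3²⁻] = α₂ × DIC = 0.001128 × 2.67 = 0.00301 mmol/L = 3.01 μmol/L

[CO3²⁻] = 3.01 μmol/L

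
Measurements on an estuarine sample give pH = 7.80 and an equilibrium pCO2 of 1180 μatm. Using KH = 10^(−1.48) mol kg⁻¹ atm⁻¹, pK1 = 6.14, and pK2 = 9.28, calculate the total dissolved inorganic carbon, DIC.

DIC = 1.88 mmol/kg

[CO2*] = KH · pCO2 = 10^(−1.48) × 1180×10^-6 = 3.907×10^-5 mol/kg
α₀ = 1/(1 + K1/[H⁺] + K1K2/[H⁺]²) = 1/(1 + 10^+1.66 + 10^+0.18) = 0.02074
DIC = [CO2*]/α₀ = 3.907×10^-5 / 0.02074 = 1.88 mmol/kg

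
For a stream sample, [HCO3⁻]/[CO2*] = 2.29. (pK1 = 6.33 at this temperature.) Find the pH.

pH = 6.69

From K1 = [H⁺][HCO3⁻]/[CO2*]:  pH = pK1 + log₁₀([HCO3⁻]/[CO2*])
log₁₀(2.29) = +0.360
pH = 6.33 + (+0.360) = 6.69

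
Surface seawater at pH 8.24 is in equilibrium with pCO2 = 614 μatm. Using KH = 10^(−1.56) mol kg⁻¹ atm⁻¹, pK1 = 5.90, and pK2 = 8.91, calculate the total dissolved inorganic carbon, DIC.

DIC = 4.51 mmol/kg

[CO2*] = KH · pCO2 = 10^(−1.56) × 614×10^-6 = 1.691×10^-5 mol/kg
α₀ = 1/(1 + K1/[H⁺] + K1K2/[H⁺]²) = 1/(1 + 10^+2.34 + 10^+1.67) = 0.003752
DIC = [CO2*]/α₀ = 1.691×10^-5 / 0.003752 = 4.51 mmol/kg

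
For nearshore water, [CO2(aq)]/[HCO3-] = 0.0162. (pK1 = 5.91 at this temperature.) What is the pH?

From K1 = [H⁺][HCO3-]/[CO2(aq)]:  pH = pK1 − log₁₀([CO2(aq)]/[HCO3-])
log₁₀(0.0162) = -1.790
pH = 5.91 − (-1.790) = 7.70

pH = 7.70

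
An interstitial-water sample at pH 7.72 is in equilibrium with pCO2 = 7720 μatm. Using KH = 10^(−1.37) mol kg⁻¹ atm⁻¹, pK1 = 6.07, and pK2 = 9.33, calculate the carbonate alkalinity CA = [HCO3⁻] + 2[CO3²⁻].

CA = 15.4 mmol/kg

[CO2*] = KH · pCO2 = 10^(−1.37) × 7720×10^-6 = 3.293×10^-4 mol/kg
α₀ = 1/(1 + K1/[H⁺] + K1K2/[H⁺]²) = 1/(1 + 10^+1.65 + 10^+0.04) = 0.02138
DIC = [CO2*]/α₀ = 3.293×10^-4 / 0.02138 = 15.40 mmol/kg
CA = (α₁ + 2α₂)·DIC = (0.9552 + 2×0.02345) × 15.40 = 15.4 mmol/kg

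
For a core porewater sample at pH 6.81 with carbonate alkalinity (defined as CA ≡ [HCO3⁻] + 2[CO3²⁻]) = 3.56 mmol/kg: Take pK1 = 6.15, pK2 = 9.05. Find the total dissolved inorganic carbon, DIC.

DIC = 4.31 mmol/kg

CA = [HCO3⁻] + 2[CO3²⁻] = (α₁ + 2α₂)·DIC
At pH 6.81: [H⁺]/K1 = 10^-0.66 = 0.21878, K2/[H⁺] = 10^-2.24 = 0.0057544
α₁ = 1/(1 + 0.21878 + 0.0057544) = 1/1.2245 = 0.8166; α₂ = α₁·K2/[H⁺] = 0.004699
α₁ + 2α₂ = 0.8260
DIC = CA / (α₁ + 2α₂) = 3.56 / 0.8260 = 4.31 mmol/kg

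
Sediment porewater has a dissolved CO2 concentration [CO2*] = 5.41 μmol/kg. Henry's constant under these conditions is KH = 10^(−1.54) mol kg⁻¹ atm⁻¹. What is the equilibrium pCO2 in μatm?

pCO2 = 188 μatm

KH = 10^(−1.54) = 2.884×10^-2 mol kg⁻¹ atm⁻¹
pCO2 = [CO2*]/KH = 5.41×10^-6 / 2.884×10^-2 = 1.88×10^-4 atm = 188 μatm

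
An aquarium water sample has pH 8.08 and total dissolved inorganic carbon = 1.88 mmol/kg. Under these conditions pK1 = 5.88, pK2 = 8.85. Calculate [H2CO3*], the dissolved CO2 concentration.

α₀ = 1 / (1 + K1/[H⁺] + K1K2/[H⁺]²) = 1 / (1 + 10^+2.20 + 10^+1.43)
   = 1 / (1 + 158.49 + 26.915) = 1/186.40 = 0.005365
[CO2*] = α₀ × DIC = 0.005365 × 1.88 = 0.0101 mmol/kg = 10.1 μmol/kg

[CO2*] = 10.1 μmol/kg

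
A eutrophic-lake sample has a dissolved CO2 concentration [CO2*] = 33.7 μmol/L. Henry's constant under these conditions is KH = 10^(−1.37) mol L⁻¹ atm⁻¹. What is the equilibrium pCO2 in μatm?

pCO2 = 790 μatm

KH = 10^(−1.37) = 4.266×10^-2 mol L⁻¹ atm⁻¹
pCO2 = [CO2*]/KH = 33.7×10^-6 / 4.266×10^-2 = 7.90×10^-4 atm = 790 μatm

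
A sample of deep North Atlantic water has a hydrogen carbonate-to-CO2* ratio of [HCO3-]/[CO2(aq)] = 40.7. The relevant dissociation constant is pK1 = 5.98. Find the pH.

From K1 = [H⁺][HCO3-]/[CO2(aq)]:  pH = pK1 + log₁₀([HCO3-]/[CO2(aq)])
log₁₀(40.7) = +1.610
pH = 5.98 + (+1.610) = 7.59

pH = 7.59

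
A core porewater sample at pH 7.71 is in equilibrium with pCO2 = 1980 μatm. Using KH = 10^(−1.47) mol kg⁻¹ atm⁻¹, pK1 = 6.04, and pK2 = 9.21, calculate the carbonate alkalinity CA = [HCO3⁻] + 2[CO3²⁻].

CA = 3.34 mmol/kg

[CO2*] = KH · pCO2 = 10^(−1.47) × 1980×10^-6 = 6.709×10^-5 mol/kg
α₀ = 1/(1 + K1/[H⁺] + K1K2/[H⁺]²) = 1/(1 + 10^+1.67 + 10^+0.17) = 0.02030
DIC = [CO2*]/α₀ = 6.709×10^-5 / 0.02030 = 3.304 mmol/kg
CA = (α₁ + 2α₂)·DIC = (0.9497 + 2×0.03003) × 3.304 = 3.34 mmol/kg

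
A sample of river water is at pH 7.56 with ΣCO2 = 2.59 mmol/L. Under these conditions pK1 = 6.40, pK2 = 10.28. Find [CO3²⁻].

α₂ = 1 / (1 + [H⁺]/K2 + [H⁺]²/(K1K2)) = 1 / (1 + 10^+2.72 + 10^+1.56)
   = 1 / (1 + 524.81 + 36.308) = 1/562.12 = 0.001779
[CO3²⁻] = α₂ × DIC = 0.001779 × 2.59 = 0.00461 mmol/L = 4.61 μmol/L

[CO3²⁻] = 4.61 μmol/L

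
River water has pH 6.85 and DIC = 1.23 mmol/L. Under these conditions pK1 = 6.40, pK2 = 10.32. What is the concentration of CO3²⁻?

[CO3²⁻] = 0.308 μmol/L

α₂ = 1 / (1 + [H⁺]/K2 + [H⁺]²/(K1K2)) = 1 / (1 + 10^+3.47 + 10^+3.02)
   = 1 / (1 + 2951.2 + 1047.1) = 1/3999.3 = 0.0002500
[CO3²⁻] = α₂ × DIC = 0.0002500 × 1.23 = 0.000308 mmol/L = 0.308 μmol/L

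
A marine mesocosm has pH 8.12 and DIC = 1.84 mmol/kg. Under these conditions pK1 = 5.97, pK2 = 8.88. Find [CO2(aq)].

α₀ = 1 / (1 + K1/[H⁺] + K1K2/[H⁺]²) = 1 / (1 + 10^+2.15 + 10^+1.39)
   = 1 / (1 + 141.25 + 24.547) = 1/166.80 = 0.005995
[CO2*] = α₀ × DIC = 0.005995 × 1.84 = 0.0110 mmol/kg = 11.0 μmol/kg

[CO2*] = 11.0 μmol/kg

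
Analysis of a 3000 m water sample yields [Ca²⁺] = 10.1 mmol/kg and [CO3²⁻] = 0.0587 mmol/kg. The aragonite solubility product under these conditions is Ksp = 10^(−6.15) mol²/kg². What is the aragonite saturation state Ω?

Ω = 0.837

Ksp = 10^(−6.15) = 7.079×10^-7
Ω = [Ca²⁺][CO3²⁻]/Ksp = (10.1×10^-3)(0.0587×10^-3) / 7.079×10^-7 = 0.837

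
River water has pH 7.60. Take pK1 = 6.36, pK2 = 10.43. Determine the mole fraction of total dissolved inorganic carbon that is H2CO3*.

α₀ = 0.0543

α₀ = 1 / (1 + K1/[H⁺] + K1K2/[H⁺]²) = 1 / (1 + 10^+1.24 + 10^-1.59)
   = 1 / (1 + 17.378 + 0.025704) = 1/18.404 = 0.05434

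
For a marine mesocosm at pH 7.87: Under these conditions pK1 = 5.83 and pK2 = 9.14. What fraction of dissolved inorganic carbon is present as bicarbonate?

α₁ = 0.941

α₁ = 1 / (1 + [H⁺]/K1 + K2/[H⁺]) = 1 / (1 + 10^-2.04 + 10^-1.27)
   = 1 / (1 + 0.0091201 + 0.053703) = 1/1.0628 = 0.9409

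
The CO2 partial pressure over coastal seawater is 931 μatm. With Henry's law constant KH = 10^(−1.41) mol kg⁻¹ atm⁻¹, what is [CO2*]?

KH = 10^(−1.41) = 3.890×10^-2 mol kg⁻¹ atm⁻¹
[CO2*] = KH · pCO2 = 3.890×10^-2 × 931×10^-6 atm = 3.62×10^-5 mol/kg

[CO2*] = 36.2 μmol/kg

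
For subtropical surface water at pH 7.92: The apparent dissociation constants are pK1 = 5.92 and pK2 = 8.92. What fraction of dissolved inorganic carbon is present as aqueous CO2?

α₀ = 1 / (1 + K1/[H⁺] + K1K2/[H⁺]²) = 1 / (1 + 10^+2.00 + 10^+1.00)
   = 1 / (1 + 100.00 + 10.000) = 1/111.00 = 0.009009

α₀ = 0.00901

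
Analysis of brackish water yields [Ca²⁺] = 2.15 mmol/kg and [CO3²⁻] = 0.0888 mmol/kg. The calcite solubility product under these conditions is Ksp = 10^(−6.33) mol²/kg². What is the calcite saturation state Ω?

Ω = 0.408

Ksp = 10^(−6.33) = 4.677×10^-7
Ω = [Ca²⁺][CO3²⁻]/Ksp = (2.15×10^-3)(0.0888×10^-3) / 4.677×10^-7 = 0.408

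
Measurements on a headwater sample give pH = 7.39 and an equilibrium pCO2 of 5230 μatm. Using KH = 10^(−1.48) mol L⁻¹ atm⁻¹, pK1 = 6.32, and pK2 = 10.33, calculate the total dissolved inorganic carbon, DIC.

DIC = 2.21 mmol/L

[CO2*] = KH · pCO2 = 10^(−1.48) × 5230×10^-6 = 1.732×10^-4 mol/L
α₀ = 1/(1 + K1/[H⁺] + K1K2/[H⁺]²) = 1/(1 + 10^+1.07 + 10^-1.87) = 0.07835
DIC = [CO2*]/α₀ = 1.732×10^-4 / 0.07835 = 2.21 mmol/L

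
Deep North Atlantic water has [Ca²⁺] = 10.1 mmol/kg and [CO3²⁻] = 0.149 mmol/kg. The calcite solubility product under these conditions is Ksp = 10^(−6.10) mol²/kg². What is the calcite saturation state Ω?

Ksp = 10^(−6.10) = 7.943×10^-7
Ω = [Ca²⁺][CO3²⁻]/Ksp = (10.1×10^-3)(0.149×10^-3) / 7.943×10^-7 = 1.89

Ω = 1.89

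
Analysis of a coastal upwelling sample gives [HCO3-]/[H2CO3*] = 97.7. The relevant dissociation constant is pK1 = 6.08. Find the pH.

pH = 8.07

From K1 = [H⁺][HCO3-]/[H2CO3*]:  pH = pK1 + log₁₀([HCO3-]/[H2CO3*])
log₁₀(97.7) = +1.990
pH = 6.08 + (+1.990) = 8.07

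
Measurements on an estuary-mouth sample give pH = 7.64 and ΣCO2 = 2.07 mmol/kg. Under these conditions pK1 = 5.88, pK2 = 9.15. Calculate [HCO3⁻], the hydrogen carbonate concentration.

α₁ = 1 / (1 + [H⁺]/K1 + K2/[H⁺]) = 1 / (1 + 10^-1.76 + 10^-1.51)
   = 1 / (1 + 0.017378 + 0.030903) = 1/1.0483 = 0.9539
[HCO3⁻] = α₁ × DIC = 0.9539 × 2.07 = 1.97 mmol/kg

[HCO3⁻] = 1.97 mmol/kg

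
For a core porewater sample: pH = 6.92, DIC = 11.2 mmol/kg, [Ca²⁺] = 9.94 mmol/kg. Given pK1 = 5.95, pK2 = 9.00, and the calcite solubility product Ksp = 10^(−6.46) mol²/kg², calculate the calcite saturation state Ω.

Ω = 2.39

α₂ = 1 / (1 + [H⁺]/K2 + [H⁺]²/(K1K2)) = 1 / (1 + 10^+2.08 + 10^+1.11)
   = 1 / (1 + 120.23 + 12.882) = 1/134.11 = 0.007457
[CO3²⁻] = α₂ × DIC = 0.007457 × 11.2 = 0.08351 mmol/kg
Ksp = 10^(−6.46) = 3.467×10^-7
Ω = [Ca²⁺][CO3²⁻]/Ksp = (9.94×10^-3)(8.351×10^-5) / 3.467×10^-7 = 2.39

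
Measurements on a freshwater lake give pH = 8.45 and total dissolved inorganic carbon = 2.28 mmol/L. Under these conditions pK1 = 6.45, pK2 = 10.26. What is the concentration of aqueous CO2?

[CO2*] = 0.0222 mmol/L

α₀ = 1 / (1 + K1/[H⁺] + K1K2/[H⁺]²) = 1 / (1 + 10^+2.00 + 10^+0.19)
   = 1 / (1 + 100.00 + 1.5488) = 1/102.55 = 0.009751
[CO2*] = α₀ × DIC = 0.009751 × 2.28 = 0.0222 mmol/L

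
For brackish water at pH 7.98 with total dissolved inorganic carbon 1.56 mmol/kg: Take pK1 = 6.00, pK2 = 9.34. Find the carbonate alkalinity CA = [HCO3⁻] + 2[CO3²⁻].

CA = [HCO3⁻] + 2[CO3²⁻] = (α₁ + 2α₂)·DIC
At pH 7.98: [H⁺]/K1 = 10^-1.98 = 0.010471, K2/[H⁺] = 10^-1.36 = 0.043652
α₁ = 1/(1 + 0.010471 + 0.043652) = 1/1.0541 = 0.9487; α₂ = α₁·K2/[H⁺] = 0.04141
α₁ + 2α₂ = 1.0315
CA = 1.0315 × 1.56 = 1.61 mmol/kg

CA = 1.61 mmol/kg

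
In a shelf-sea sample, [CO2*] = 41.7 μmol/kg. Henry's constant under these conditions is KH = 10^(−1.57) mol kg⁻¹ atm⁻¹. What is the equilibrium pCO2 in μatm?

pCO2 = 1550 μatm

KH = 10^(−1.57) = 2.692×10^-2 mol kg⁻¹ atm⁻¹
pCO2 = [CO2*]/KH = 41.7×10^-6 / 2.692×10^-2 = 1.55×10^-3 atm = 1550 μatm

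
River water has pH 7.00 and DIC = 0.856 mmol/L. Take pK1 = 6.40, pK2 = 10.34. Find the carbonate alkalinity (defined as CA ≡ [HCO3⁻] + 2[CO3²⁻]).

CA = 0.685 mmol/L

CA = [HCO3⁻] + 2[CO3²⁻] = (α₁ + 2α₂)·DIC
At pH 7.00: [H⁺]/K1 = 10^-0.60 = 0.25119, K2/[H⁺] = 10^-3.34 = 0.00045709
α₁ = 1/(1 + 0.25119 + 0.00045709) = 1/1.2516 = 0.7989; α₂ = α₁·K2/[H⁺] = 0.0003652
α₁ + 2α₂ = 0.7997
CA = 0.7997 × 0.856 = 0.685 mmol/L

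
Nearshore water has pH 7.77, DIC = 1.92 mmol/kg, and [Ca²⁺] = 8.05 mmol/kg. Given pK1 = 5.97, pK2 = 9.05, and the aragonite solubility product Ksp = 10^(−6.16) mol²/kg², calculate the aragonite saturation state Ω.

Ω = 1.10

α₂ = 1 / (1 + [H⁺]/K2 + [H⁺]²/(K1K2)) = 1 / (1 + 10^+1.28 + 10^-0.52)
   = 1 / (1 + 19.055 + 0.30200) = 1/20.357 = 0.04912
[CO3²⁻] = α₂ × DIC = 0.04912 × 1.92 = 0.09432 mmol/kg
Ksp = 10^(−6.16) = 6.918×10^-7
Ω = [Ca²⁺][CO3²⁻]/Ksp = (8.05×10^-3)(9.432×10^-5) / 6.918×10^-7 = 1.10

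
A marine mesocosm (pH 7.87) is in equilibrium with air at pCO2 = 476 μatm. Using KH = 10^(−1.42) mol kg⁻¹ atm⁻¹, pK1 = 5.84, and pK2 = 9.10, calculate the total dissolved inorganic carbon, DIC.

[CO2*] = KH · pCO2 = 10^(−1.42) × 476×10^-6 = 1.810×10^-5 mol/kg
α₀ = 1/(1 + K1/[H⁺] + K1K2/[H⁺]²) = 1/(1 + 10^+2.03 + 10^+0.80) = 0.008737
DIC = [CO2*]/α₀ = 1.810×10^-5 / 0.008737 = 2.07 mmol/kg

DIC = 2.07 mmol/kg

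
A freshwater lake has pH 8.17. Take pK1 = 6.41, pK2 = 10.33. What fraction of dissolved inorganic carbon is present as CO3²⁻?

α₂ = 0.00675

α₂ = 1 / (1 + [H⁺]/K2 + [H⁺]²/(K1K2)) = 1 / (1 + 10^+2.16 + 10^+0.40)
   = 1 / (1 + 144.54 + 2.5119) = 1/148.06 = 0.006754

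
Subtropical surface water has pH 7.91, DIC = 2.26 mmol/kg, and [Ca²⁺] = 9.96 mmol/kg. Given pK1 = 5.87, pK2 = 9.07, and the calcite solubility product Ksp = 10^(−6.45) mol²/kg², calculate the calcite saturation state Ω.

Ω = 4.07

α₂ = 1 / (1 + [H⁺]/K2 + [H⁺]²/(K1K2)) = 1 / (1 + 10^+1.16 + 10^-0.88)
   = 1 / (1 + 14.454 + 0.13183) = 1/15.586 = 0.06416
[CO3²⁻] = α₂ × DIC = 0.06416 × 2.26 = 0.1450 mmol/kg
Ksp = 10^(−6.45) = 3.548×10^-7
Ω = [Ca²⁺][CO3²⁻]/Ksp = (9.96×10^-3)(1.450×10^-4) / 3.548×10^-7 = 4.07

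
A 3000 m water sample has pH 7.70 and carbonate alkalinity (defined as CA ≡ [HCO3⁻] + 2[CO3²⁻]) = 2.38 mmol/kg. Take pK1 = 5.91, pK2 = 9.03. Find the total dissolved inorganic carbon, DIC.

CA = [HCO3⁻] + 2[CO3²⁻] = (α₁ + 2α₂)·DIC
At pH 7.70: [H⁺]/K1 = 10^-1.79 = 0.016218, K2/[H⁺] = 10^-1.33 = 0.046774
α₁ = 1/(1 + 0.016218 + 0.046774) = 1/1.0630 = 0.9407; α₂ = α₁·K2/[H⁺] = 0.04400
α₁ + 2α₂ = 1.0287
DIC = CA / (α₁ + 2α₂) = 2.38 / 1.0287 = 2.31 mmol/kg

DIC = 2.31 mmol/kg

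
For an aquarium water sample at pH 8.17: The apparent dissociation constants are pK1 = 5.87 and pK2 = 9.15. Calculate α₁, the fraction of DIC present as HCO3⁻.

α₁ = 1 / (1 + [H⁺]/K1 + K2/[H⁺]) = 1 / (1 + 10^-2.30 + 10^-0.98)
   = 1 / (1 + 0.0050119 + 0.10471) = 1/1.1097 = 0.9011

α₁ = 0.901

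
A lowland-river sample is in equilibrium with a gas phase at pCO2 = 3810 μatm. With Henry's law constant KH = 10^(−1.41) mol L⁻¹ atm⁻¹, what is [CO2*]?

KH = 10^(−1.41) = 3.890×10^-2 mol L⁻¹ atm⁻¹
[CO2*] = KH · pCO2 = 3.890×10^-2 × 3810×10^-6 atm = 1.48×10^-4 mol/L

[CO2*] = 148 μmol/L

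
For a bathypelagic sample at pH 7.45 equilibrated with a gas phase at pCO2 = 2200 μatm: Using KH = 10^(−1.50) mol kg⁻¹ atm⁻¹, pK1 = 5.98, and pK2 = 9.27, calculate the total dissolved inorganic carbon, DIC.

[CO2*] = KH · pCO2 = 10^(−1.50) × 2200×10^-6 = 6.957×10^-5 mol/kg
α₀ = 1/(1 + K1/[H⁺] + K1K2/[H⁺]²) = 1/(1 + 10^+1.47 + 10^-0.35) = 0.03230
DIC = [CO2*]/α₀ = 6.957×10^-5 / 0.03230 = 2.15 mmol/kg

DIC = 2.15 mmol/kg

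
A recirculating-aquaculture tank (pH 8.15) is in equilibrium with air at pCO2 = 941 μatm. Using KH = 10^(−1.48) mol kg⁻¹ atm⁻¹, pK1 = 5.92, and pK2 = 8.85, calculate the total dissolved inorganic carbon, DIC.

DIC = 6.38 mmol/kg

[CO2*] = KH · pCO2 = 10^(−1.48) × 941×10^-6 = 3.116×10^-5 mol/kg
α₀ = 1/(1 + K1/[H⁺] + K1K2/[H⁺]²) = 1/(1 + 10^+2.23 + 10^+1.53) = 0.004885
DIC = [CO2*]/α₀ = 3.116×10^-5 / 0.004885 = 6.38 mmol/kg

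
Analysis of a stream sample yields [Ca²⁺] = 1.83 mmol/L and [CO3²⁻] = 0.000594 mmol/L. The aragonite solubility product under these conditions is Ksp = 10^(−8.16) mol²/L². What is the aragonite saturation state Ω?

Ksp = 10^(−8.16) = 6.918×10^-9
Ω = [Ca²⁺][CO3²⁻]/Ksp = (1.83×10^-3)(0.000594×10^-3) / 6.918×10^-9 = 0.157

Ω = 0.157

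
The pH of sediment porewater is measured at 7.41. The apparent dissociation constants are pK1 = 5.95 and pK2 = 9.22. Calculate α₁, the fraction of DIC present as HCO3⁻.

α₁ = 1 / (1 + [H⁺]/K1 + K2/[H⁺]) = 1 / (1 + 10^-1.46 + 10^-1.81)
   = 1 / (1 + 0.034674 + 0.015488) = 1/1.0502 = 0.9522

α₁ = 0.952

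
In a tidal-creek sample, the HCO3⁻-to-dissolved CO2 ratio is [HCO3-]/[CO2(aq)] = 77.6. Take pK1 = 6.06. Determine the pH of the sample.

pH = 7.95

From K1 = [H⁺][HCO3-]/[CO2(aq)]:  pH = pK1 + log₁₀([HCO3-]/[CO2(aq)])
log₁₀(77.6) = +1.890
pH = 6.06 + (+1.890) = 7.95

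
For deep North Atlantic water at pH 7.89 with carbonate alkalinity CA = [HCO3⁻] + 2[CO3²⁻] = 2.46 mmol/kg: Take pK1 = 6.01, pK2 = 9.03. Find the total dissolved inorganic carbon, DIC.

CA = [HCO3⁻] + 2[CO3²⁻] = (α₁ + 2α₂)·DIC
At pH 7.89: [H⁺]/K1 = 10^-1.88 = 0.013183, K2/[H⁺] = 10^-1.14 = 0.072444
α₁ = 1/(1 + 0.013183 + 0.072444) = 1/1.0856 = 0.9211; α₂ = α₁·K2/[H⁺] = 0.06673
α₁ + 2α₂ = 1.0546
DIC = CA / (α₁ + 2α₂) = 2.46 / 1.0546 = 2.33 mmol/kg

DIC = 2.33 mmol/kg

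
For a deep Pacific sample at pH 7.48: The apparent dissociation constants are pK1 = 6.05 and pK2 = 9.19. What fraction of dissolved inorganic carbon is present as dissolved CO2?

α₀ = 1 / (1 + K1/[H⁺] + K1K2/[H⁺]²) = 1 / (1 + 10^+1.43 + 10^-0.28)
   = 1 / (1 + 26.915 + 0.52481) = 1/28.440 = 0.03516

α₀ = 0.0352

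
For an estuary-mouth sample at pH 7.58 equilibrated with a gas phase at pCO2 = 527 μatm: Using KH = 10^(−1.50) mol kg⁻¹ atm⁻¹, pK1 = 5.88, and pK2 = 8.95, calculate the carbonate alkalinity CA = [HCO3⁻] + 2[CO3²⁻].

CA = 0.906 mmol/kg

[CO2*] = KH · pCO2 = 10^(−1.50) × 527×10^-6 = 1.667×10^-5 mol/kg
α₀ = 1/(1 + K1/[H⁺] + K1K2/[H⁺]²) = 1/(1 + 10^+1.70 + 10^+0.33) = 0.01878
DIC = [CO2*]/α₀ = 1.667×10^-5 / 0.01878 = 0.8875 mmol/kg
CA = (α₁ + 2α₂)·DIC = (0.9411 + 2×0.04014) × 0.8875 = 0.906 mmol/kg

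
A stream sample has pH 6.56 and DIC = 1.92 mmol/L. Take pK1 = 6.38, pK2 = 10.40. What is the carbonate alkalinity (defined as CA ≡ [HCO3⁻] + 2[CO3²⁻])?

CA = 1.16 mmol/L

CA = [HCO3⁻] + 2[CO3²⁻] = (α₁ + 2α₂)·DIC
At pH 6.56: [H⁺]/K1 = 10^-0.18 = 0.66069, K2/[H⁺] = 10^-3.84 = 0.00014454
α₁ = 1/(1 + 0.66069 + 0.00014454) = 1/1.6608 = 0.6021; α₂ = α₁·K2/[H⁺] = 8.703×10^-5
α₁ + 2α₂ = 0.6023
CA = 0.6023 × 1.92 = 1.16 mmol/L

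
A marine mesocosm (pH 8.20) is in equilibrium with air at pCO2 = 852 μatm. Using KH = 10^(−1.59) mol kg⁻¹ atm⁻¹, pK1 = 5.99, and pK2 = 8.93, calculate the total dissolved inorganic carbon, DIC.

DIC = 4.23 mmol/kg

[CO2*] = KH · pCO2 = 10^(−1.59) × 852×10^-6 = 2.190×10^-5 mol/kg
α₀ = 1/(1 + K1/[H⁺] + K1K2/[H⁺]²) = 1/(1 + 10^+2.21 + 10^+1.48) = 0.005171
DIC = [CO2*]/α₀ = 2.190×10^-5 / 0.005171 = 4.23 mmol/kg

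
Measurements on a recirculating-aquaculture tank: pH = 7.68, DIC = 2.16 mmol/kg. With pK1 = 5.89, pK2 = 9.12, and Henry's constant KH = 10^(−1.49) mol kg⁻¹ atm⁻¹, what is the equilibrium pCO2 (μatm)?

pCO2 = 1030 μatm

α₀ = 1 / (1 + K1/[H⁺] + K1K2/[H⁺]²) = 1 / (1 + 10^+1.79 + 10^+0.35)
   = 1 / (1 + 61.660 + 2.2387) = 1/64.898 = 0.01541
[CO2*] = α₀ × DIC = 0.01541 × 2.16 = 0.03328 mmol/kg
pCO2 = [CO2*]/KH = 3.328×10^-5 / 3.236×10^-2 = 1030 μatm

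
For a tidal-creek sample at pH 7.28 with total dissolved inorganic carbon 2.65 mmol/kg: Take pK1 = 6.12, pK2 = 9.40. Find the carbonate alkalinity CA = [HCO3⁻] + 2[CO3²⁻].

CA = 2.50 mmol/kg

CA = [HCO3⁻] + 2[CO3²⁻] = (α₁ + 2α₂)·DIC
At pH 7.28: [H⁺]/K1 = 10^-1.16 = 0.069183, K2/[H⁺] = 10^-2.12 = 0.0075858
α₁ = 1/(1 + 0.069183 + 0.0075858) = 1/1.0768 = 0.9287; α₂ = α₁·K2/[H⁺] = 0.007045
α₁ + 2α₂ = 0.9428
CA = 0.9428 × 2.65 = 2.50 mmol/kg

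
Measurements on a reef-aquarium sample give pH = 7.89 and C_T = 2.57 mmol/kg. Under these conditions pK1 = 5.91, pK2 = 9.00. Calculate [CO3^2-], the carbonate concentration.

[CO3²⁻] = 0.183 mmol/kg

α₂ = 1 / (1 + [H⁺]/K2 + [H⁺]²/(K1K2)) = 1 / (1 + 10^+1.11 + 10^-0.87)
   = 1 / (1 + 12.882 + 0.13490) = 1/14.017 = 0.07134
[CO3²⁻] = α₂ × DIC = 0.07134 × 2.57 = 0.183 mmol/kg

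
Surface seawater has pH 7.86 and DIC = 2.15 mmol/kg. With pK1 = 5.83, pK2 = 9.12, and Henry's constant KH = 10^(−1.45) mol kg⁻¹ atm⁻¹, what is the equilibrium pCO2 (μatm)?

α₀ = 1 / (1 + K1/[H⁺] + K1K2/[H⁺]²) = 1 / (1 + 10^+2.03 + 10^+0.77)
   = 1 / (1 + 107.15 + 5.8884) = 1/114.04 = 0.008769
[CO2*] = α₀ × DIC = 0.008769 × 2.15 = 0.01885 mmol/kg = 18.85 μmol/kg
pCO2 = [CO2*]/KH = 1.885×10^-5 / 3.548×10^-2 = 531 μatm

pCO2 = 531 μatm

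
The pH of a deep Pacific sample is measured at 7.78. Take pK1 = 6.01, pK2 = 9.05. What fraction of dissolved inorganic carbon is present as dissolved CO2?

α₀ = 1 / (1 + K1/[H⁺] + K1K2/[H⁺]²) = 1 / (1 + 10^+1.77 + 10^+0.50)
   = 1 / (1 + 58.884 + 3.1623) = 1/63.047 = 0.01586

α₀ = 0.0159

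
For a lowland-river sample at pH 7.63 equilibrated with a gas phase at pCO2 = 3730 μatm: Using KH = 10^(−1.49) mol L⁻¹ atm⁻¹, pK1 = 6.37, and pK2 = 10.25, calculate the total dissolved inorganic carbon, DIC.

[CO2*] = KH · pCO2 = 10^(−1.49) × 3730×10^-6 = 1.207×10^-4 mol/L
α₀ = 1/(1 + K1/[H⁺] + K1K2/[H⁺]²) = 1/(1 + 10^+1.26 + 10^-1.36) = 0.05197
DIC = [CO2*]/α₀ = 1.207×10^-4 / 0.05197 = 2.32 mmol/L

DIC = 2.32 mmol/L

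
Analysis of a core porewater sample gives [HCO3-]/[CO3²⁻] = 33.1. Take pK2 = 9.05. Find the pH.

From K2 = [H⁺][CO3²⁻]/[HCO3-]:  pH = pK2 − log₁₀([HCO3-]/[CO3²⁻])
log₁₀(33.1) = +1.520
pH = 9.05 − (+1.520) = 7.53

pH = 7.53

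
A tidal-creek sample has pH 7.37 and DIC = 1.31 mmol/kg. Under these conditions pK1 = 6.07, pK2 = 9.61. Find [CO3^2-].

α₂ = 1 / (1 + [H⁺]/K2 + [H⁺]²/(K1K2)) = 1 / (1 + 10^+2.24 + 10^+0.94)
   = 1 / (1 + 173.78 + 8.7096) = 1/183.49 = 0.005450
[CO3²⁻] = α₂ × DIC = 0.005450 × 1.31 = 0.00714 mmol/kg = 7.14 μmol/kg

[CO3²⁻] = 7.14 μmol/kg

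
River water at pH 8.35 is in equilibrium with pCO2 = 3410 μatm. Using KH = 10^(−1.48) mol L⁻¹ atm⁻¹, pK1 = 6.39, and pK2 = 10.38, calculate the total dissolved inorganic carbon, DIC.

DIC = 10.5 mmol/L

[CO2*] = KH · pCO2 = 10^(−1.48) × 3410×10^-6 = 1.129×10^-4 mol/L
α₀ = 1/(1 + K1/[H⁺] + K1K2/[H⁺]²) = 1/(1 + 10^+1.96 + 10^-0.07) = 0.01075
DIC = [CO2*]/α₀ = 1.129×10^-4 / 0.01075 = 10.5 mmol/L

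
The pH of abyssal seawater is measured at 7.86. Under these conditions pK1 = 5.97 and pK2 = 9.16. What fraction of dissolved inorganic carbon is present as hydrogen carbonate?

α₁ = 0.941

α₁ = 1 / (1 + [H⁺]/K1 + K2/[H⁺]) = 1 / (1 + 10^-1.89 + 10^-1.30)
   = 1 / (1 + 0.012882 + 0.050119) = 1/1.0630 = 0.9407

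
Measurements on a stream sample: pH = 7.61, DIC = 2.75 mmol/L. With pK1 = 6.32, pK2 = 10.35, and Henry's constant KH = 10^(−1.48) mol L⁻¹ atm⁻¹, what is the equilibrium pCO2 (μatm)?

pCO2 = 4040 μatm

α₀ = 1 / (1 + K1/[H⁺] + K1K2/[H⁺]²) = 1 / (1 + 10^+1.29 + 10^-1.45)
   = 1 / (1 + 19.498 + 0.035481) = 1/20.534 = 0.04870
[CO2*] = α₀ × DIC = 0.04870 × 2.75 = 0.1339 mmol/L
pCO2 = [CO2*]/KH = 1.339×10^-4 / 3.311×10^-2 = 4040 μatm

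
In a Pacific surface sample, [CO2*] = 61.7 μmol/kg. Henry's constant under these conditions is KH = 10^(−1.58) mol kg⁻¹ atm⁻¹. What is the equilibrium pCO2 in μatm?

pCO2 = 2350 μatm

KH = 10^(−1.58) = 2.630×10^-2 mol kg⁻¹ atm⁻¹
pCO2 = [CO2*]/KH = 61.7×10^-6 / 2.630×10^-2 = 2.35×10^-3 atm = 2350 μatm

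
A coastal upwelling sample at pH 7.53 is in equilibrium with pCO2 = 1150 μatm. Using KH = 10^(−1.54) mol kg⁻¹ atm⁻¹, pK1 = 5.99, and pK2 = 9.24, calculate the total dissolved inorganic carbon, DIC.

DIC = 1.21 mmol/kg

[CO2*] = KH · pCO2 = 10^(−1.54) × 1150×10^-6 = 3.317×10^-5 mol/kg
α₀ = 1/(1 + K1/[H⁺] + K1K2/[H⁺]²) = 1/(1 + 10^+1.54 + 10^-0.17) = 0.02751
DIC = [CO2*]/α₀ = 3.317×10^-5 / 0.02751 = 1.21 mmol/kg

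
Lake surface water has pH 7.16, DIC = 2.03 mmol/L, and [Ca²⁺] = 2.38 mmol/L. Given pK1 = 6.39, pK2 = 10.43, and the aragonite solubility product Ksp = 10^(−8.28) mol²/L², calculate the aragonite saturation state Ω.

Ω = 0.422

α₂ = 1 / (1 + [H⁺]/K2 + [H⁺]²/(K1K2)) = 1 / (1 + 10^+3.27 + 10^+2.50)
   = 1 / (1 + 1862.1 + 316.23) = 1/2179.3 = 0.0004589
[CO3²⁻] = α₂ × DIC = 0.0004589 × 2.03 = 0.0009315 mmol/L = 0.9315 μmol/L
Ksp = 10^(−8.28) = 5.248×10^-9
Ω = [Ca²⁺][CO3²⁻]/Ksp = (2.38×10^-3)(9.315×10^-7) / 5.248×10^-9 = 0.422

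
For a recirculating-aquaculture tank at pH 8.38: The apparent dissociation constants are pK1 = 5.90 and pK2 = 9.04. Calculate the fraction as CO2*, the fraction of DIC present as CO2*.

α₀ = 0.00271

α₀ = 1 / (1 + K1/[H⁺] + K1K2/[H⁺]²) = 1 / (1 + 10^+2.48 + 10^+1.82)
   = 1 / (1 + 302.00 + 66.069) = 1/369.06 = 0.002710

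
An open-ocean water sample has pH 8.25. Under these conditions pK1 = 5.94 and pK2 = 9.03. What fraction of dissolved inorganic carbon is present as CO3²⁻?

α₂ = 0.142

α₂ = 1 / (1 + [H⁺]/K2 + [H⁺]²/(K1K2)) = 1 / (1 + 10^+0.78 + 10^-1.53)
   = 1 / (1 + 6.0256 + 0.029512) = 1/7.0551 = 0.1417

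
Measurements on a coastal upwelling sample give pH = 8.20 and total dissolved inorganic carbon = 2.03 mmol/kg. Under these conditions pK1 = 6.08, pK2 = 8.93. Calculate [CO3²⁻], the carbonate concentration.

α₂ = 1 / (1 + [H⁺]/K2 + [H⁺]²/(K1K2)) = 1 / (1 + 10^+0.73 + 10^-1.39)
   = 1 / (1 + 5.3703 + 0.040738) = 1/6.4111 = 0.1560
[CO3²⁻] = α₂ × DIC = 0.1560 × 2.03 = 0.317 mmol/kg

[CO3²⁻] = 0.317 mmol/kg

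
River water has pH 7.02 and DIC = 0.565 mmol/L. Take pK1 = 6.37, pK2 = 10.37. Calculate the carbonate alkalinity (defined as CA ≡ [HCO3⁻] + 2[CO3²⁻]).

CA = [HCO3⁻] + 2[CO3²⁻] = (α₁ + 2α₂)·DIC
At pH 7.02: [H⁺]/K1 = 10^-0.65 = 0.22387, K2/[H⁺] = 10^-3.35 = 0.00044668
α₁ = 1/(1 + 0.22387 + 0.00044668) = 1/1.2243 = 0.8168; α₂ = α₁·K2/[H⁺] = 0.0003648
α₁ + 2α₂ = 0.8175
CA = 0.8175 × 0.565 = 0.462 mmol/L

CA = 0.462 mmol/L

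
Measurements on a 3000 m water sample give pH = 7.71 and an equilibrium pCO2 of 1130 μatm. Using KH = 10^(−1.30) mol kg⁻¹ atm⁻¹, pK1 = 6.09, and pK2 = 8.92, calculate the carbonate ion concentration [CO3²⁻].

[CO2*] = KH · pCO2 = 10^(−1.30) × 1130×10^-6 = 5.663×10^-5 mol/kg
α₀ = 1/(1 + K1/[H⁺] + K1K2/[H⁺]²) = 1/(1 + 10^+1.62 + 10^+0.41) = 0.02210
DIC = [CO2*]/α₀ = 5.663×10^-5 / 0.02210 = 2.563 mmol/kg
[CO3²⁻] = α₂·DIC; α₂ = 0.05680, so [CO3²⁻] = 0.05680 × 2.563 = 0.146 mmol/kg

[CO3²⁻] = 0.146 mmol/kg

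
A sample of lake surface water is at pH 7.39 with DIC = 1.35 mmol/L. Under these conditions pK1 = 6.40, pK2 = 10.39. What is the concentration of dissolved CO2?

[CO2*] = 0.125 mmol/L

α₀ = 1 / (1 + K1/[H⁺] + K1K2/[H⁺]²) = 1 / (1 + 10^+0.99 + 10^-2.01)
   = 1 / (1 + 9.7724 + 0.0097724) = 1/10.782 = 0.09275
[CO2*] = α₀ × DIC = 0.09275 × 1.35 = 0.125 mmol/L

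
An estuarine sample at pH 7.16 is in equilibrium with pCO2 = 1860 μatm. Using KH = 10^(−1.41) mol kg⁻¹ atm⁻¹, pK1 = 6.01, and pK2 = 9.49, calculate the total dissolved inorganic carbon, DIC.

DIC = 1.10 mmol/kg

[CO2*] = KH · pCO2 = 10^(−1.41) × 1860×10^-6 = 7.236×10^-5 mol/kg
α₀ = 1/(1 + K1/[H⁺] + K1K2/[H⁺]²) = 1/(1 + 10^+1.15 + 10^-1.18) = 0.06583
DIC = [CO2*]/α₀ = 7.236×10^-5 / 0.06583 = 1.10 mmol/kg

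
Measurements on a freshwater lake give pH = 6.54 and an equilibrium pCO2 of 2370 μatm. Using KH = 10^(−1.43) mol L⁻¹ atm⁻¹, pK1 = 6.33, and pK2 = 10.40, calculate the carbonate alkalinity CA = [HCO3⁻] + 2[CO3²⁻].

[CO2*] = KH · pCO2 = 10^(−1.43) × 2370×10^-6 = 8.805×10^-5 mol/L
α₀ = 1/(1 + K1/[H⁺] + K1K2/[H⁺]²) = 1/(1 + 10^+0.21 + 10^-3.65) = 0.3814
DIC = [CO2*]/α₀ = 8.805×10^-5 / 0.3814 = 0.2309 mmol/L
CA = (α₁ + 2α₂)·DIC = (0.6185 + 2×8.538×10^-5) × 0.2309 = 0.143 mmol/L

CA = 0.143 mmol/L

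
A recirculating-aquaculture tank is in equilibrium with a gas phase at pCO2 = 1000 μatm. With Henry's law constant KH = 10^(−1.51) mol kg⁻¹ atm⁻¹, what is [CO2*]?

[CO2*] = 30.9 μmol/kg

KH = 10^(−1.51) = 3.090×10^-2 mol kg⁻¹ atm⁻¹
[CO2*] = KH · pCO2 = 3.090×10^-2 × 1000×10^-6 atm = 3.09×10^-5 mol/kg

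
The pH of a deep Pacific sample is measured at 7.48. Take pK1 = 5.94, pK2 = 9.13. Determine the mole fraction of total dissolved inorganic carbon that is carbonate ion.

α₂ = 1 / (1 + [H⁺]/K2 + [H⁺]²/(K1K2)) = 1 / (1 + 10^+1.65 + 10^+0.11)
   = 1 / (1 + 44.668 + 1.2882) = 1/46.957 = 0.02130

α₂ = 0.0213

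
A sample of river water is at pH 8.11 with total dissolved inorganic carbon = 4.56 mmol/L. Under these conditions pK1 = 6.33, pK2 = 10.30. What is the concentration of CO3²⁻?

[CO3²⁻] = 0.0288 mmol/L

α₂ = 1 / (1 + [H⁺]/K2 + [H⁺]²/(K1K2)) = 1 / (1 + 10^+2.19 + 10^+0.41)
   = 1 / (1 + 154.88 + 2.5704) = 1/158.45 = 0.006311
[CO3²⁻] = α₂ × DIC = 0.006311 × 4.56 = 0.0288 mmol/L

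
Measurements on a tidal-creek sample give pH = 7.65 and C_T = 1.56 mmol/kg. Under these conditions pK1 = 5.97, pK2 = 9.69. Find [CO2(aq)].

α₀ = 1 / (1 + K1/[H⁺] + K1K2/[H⁺]²) = 1 / (1 + 10^+1.68 + 10^-0.36)
   = 1 / (1 + 47.863 + 0.43652) = 1/49.300 = 0.02028
[CO2*] = α₀ × DIC = 0.02028 × 1.56 = 0.0316 mmol/kg

[CO2*] = 0.0316 mmol/kg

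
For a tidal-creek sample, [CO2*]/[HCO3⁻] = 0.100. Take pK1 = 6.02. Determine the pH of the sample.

pH = 7.02

From K1 = [H⁺][HCO3⁻]/[CO2*]:  pH = pK1 − log₁₀([CO2*]/[HCO3⁻])
log₁₀(0.100) = -1.000
pH = 6.02 − (-1.000) = 7.02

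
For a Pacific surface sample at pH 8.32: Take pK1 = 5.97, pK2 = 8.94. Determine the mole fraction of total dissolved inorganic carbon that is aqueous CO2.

α₀ = 1 / (1 + K1/[H⁺] + K1K2/[H⁺]²) = 1 / (1 + 10^+2.35 + 10^+1.73)
   = 1 / (1 + 223.87 + 53.703) = 1/278.58 = 0.003590

α₀ = 0.00359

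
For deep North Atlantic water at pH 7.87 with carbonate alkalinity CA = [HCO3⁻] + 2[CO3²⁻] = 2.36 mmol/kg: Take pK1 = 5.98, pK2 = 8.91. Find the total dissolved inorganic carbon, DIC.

CA = [HCO3⁻] + 2[CO3²⁻] = (α₁ + 2α₂)·DIC
At pH 7.87: [H⁺]/K1 = 10^-1.89 = 0.012882, K2/[H⁺] = 10^-1.04 = 0.091201
α₁ = 1/(1 + 0.012882 + 0.091201) = 1/1.1041 = 0.9057; α₂ = α₁·K2/[H⁺] = 0.08260
α₁ + 2α₂ = 1.0709
DIC = CA / (α₁ + 2α₂) = 2.36 / 1.0709 = 2.20 mmol/kg

DIC = 2.20 mmol/kg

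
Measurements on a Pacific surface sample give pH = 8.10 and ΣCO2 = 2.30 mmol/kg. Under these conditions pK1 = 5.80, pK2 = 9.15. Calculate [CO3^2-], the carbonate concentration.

α₂ = 1 / (1 + [H⁺]/K2 + [H⁺]²/(K1K2)) = 1 / (1 + 10^+1.05 + 10^-1.25)
   = 1 / (1 + 11.220 + 0.056234) = 1/12.276 = 0.08146
[CO3²⁻] = α₂ × DIC = 0.08146 × 2.30 = 0.187 mmol/kg

[CO3²⁻] = 0.187 mmol/kg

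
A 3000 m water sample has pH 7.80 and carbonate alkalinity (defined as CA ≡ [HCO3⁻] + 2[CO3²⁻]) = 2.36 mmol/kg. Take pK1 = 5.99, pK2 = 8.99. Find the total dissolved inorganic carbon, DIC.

DIC = 2.26 mmol/kg

CA = [HCO3⁻] + 2[CO3²⁻] = (α₁ + 2α₂)·DIC
At pH 7.80: [H⁺]/K1 = 10^-1.81 = 0.015488, K2/[H⁺] = 10^-1.19 = 0.064565
α₁ = 1/(1 + 0.015488 + 0.064565) = 1/1.0801 = 0.9259; α₂ = α₁·K2/[H⁺] = 0.05978
α₁ + 2α₂ = 1.0454
DIC = CA / (α₁ + 2α₂) = 2.36 / 1.0454 = 2.26 mmol/kg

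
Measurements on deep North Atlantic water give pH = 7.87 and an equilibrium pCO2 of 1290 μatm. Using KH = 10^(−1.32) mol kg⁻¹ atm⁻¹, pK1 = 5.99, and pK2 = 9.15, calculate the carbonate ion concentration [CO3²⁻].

[CO2*] = KH · pCO2 = 10^(−1.32) × 1290×10^-6 = 6.174×10^-5 mol/kg
α₀ = 1/(1 + K1/[H⁺] + K1K2/[H⁺]²) = 1/(1 + 10^+1.88 + 10^+0.60) = 0.01237
DIC = [CO2*]/α₀ = 6.174×10^-5 / 0.01237 = 4.991 mmol/kg
[CO3²⁻] = α₂·DIC; α₂ = 0.04925, so [CO3²⁻] = 0.04925 × 4.991 = 0.246 mmol/kg

[CO3²⁻] = 0.246 mmol/kg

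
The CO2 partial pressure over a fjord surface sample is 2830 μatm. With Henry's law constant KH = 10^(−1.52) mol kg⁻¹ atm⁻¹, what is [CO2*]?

[CO2*] = 85.5 μmol/kg

KH = 10^(−1.52) = 3.020×10^-2 mol kg⁻¹ atm⁻¹
[CO2*] = KH · pCO2 = 3.020×10^-2 × 2830×10^-6 atm = 8.55×10^-5 mol/kg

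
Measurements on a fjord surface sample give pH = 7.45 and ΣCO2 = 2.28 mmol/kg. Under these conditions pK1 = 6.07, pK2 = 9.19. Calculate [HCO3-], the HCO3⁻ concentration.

[HCO3⁻] = 2.15 mmol/kg

α₁ = 1 / (1 + [H⁺]/K1 + K2/[H⁺]) = 1 / (1 + 10^-1.38 + 10^-1.74)
   = 1 / (1 + 0.041687 + 0.018197) = 1/1.0599 = 0.9435
[HCO3⁻] = α₁ × DIC = 0.9435 × 2.28 = 2.15 mmol/kg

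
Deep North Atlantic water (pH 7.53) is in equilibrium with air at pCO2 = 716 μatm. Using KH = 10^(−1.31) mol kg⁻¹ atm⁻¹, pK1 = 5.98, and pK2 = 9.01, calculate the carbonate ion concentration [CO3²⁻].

[CO2*] = KH · pCO2 = 10^(−1.31) × 716×10^-6 = 3.507×10^-5 mol/kg
α₀ = 1/(1 + K1/[H⁺] + K1K2/[H⁺]²) = 1/(1 + 10^+1.55 + 10^+0.07) = 0.02656
DIC = [CO2*]/α₀ = 3.507×10^-5 / 0.02656 = 1.321 mmol/kg
[CO3²⁻] = α₂·DIC; α₂ = 0.03120, so [CO3²⁻] = 0.03120 × 1.321 = 0.0412 mmol/kg

[CO3²⁻] = 0.0412 mmol/kg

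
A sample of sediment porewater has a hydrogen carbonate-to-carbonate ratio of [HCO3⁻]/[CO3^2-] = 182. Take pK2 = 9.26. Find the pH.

From K2 = [H⁺][CO3^2-]/[HCO3⁻]:  pH = pK2 − log₁₀([HCO3⁻]/[CO3^2-])
log₁₀(182) = +2.260
pH = 9.26 − (+2.260) = 7.00

pH = 7.00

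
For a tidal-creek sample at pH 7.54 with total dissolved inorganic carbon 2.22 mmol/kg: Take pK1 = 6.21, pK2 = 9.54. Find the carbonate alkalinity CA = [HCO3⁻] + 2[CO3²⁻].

CA = [HCO3⁻] + 2[CO3²⁻] = (α₁ + 2α₂)·DIC
At pH 7.54: [H⁺]/K1 = 10^-1.33 = 0.046774, K2/[H⁺] = 10^-2.00 = 0.010000
α₁ = 1/(1 + 0.046774 + 0.010000) = 1/1.0568 = 0.9463; α₂ = α₁·K2/[H⁺] = 0.009463
α₁ + 2α₂ = 0.9652
CA = 0.9652 × 2.22 = 2.14 mmol/kg

CA = 2.14 mmol/kg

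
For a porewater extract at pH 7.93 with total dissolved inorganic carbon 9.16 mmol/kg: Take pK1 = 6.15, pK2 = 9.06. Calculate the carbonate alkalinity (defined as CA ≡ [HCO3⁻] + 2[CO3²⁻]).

CA = [HCO3⁻] + 2[CO3²⁻] = (α₁ + 2α₂)·DIC
At pH 7.93: [H⁺]/K1 = 10^-1.78 = 0.016596, K2/[H⁺] = 10^-1.13 = 0.074131
α₁ = 1/(1 + 0.016596 + 0.074131) = 1/1.0907 = 0.9168; α₂ = α₁·K2/[H⁺] = 0.06796
α₁ + 2α₂ = 1.0527
CA = 1.0527 × 9.16 = 9.64 mmol/kg

CA = 9.64 mmol/kg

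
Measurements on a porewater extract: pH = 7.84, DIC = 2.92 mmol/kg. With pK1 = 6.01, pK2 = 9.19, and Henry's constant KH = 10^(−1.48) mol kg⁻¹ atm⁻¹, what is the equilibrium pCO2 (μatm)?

pCO2 = 1230 μatm

α₀ = 1 / (1 + K1/[H⁺] + K1K2/[H⁺]²) = 1 / (1 + 10^+1.83 + 10^+0.48)
   = 1 / (1 + 67.608 + 3.0200) = 1/71.628 = 0.01396
[CO2*] = α₀ × DIC = 0.01396 × 2.92 = 0.04077 mmol/kg
pCO2 = [CO2*]/KH = 4.077×10^-5 / 3.311×10^-2 = 1230 μatm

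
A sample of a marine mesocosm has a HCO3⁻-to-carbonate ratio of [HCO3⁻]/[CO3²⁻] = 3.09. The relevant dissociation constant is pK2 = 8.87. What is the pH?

From K2 = [H⁺][CO3²⁻]/[HCO3⁻]:  pH = pK2 − log₁₀([HCO3⁻]/[CO3²⁻])
log₁₀(3.09) = +0.490
pH = 8.87 − (+0.490) = 8.38

pH = 8.38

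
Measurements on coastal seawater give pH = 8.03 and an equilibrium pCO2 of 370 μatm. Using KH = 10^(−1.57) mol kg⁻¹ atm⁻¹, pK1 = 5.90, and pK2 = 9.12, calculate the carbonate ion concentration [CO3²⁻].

[CO2*] = KH · pCO2 = 10^(−1.57) × 370×10^-6 = 9.959×10^-6 mol/kg
α₀ = 1/(1 + K1/[H⁺] + K1K2/[H⁺]²) = 1/(1 + 10^+2.13 + 10^+1.04) = 0.006809
DIC = [CO2*]/α₀ = 9.959×10^-6 / 0.006809 = 1.463 mmol/kg
[CO3²⁻] = α₂·DIC; α₂ = 0.07466, so [CO3²⁻] = 0.07466 × 1.463 = 0.109 mmol/kg

[CO3²⁻] = 0.109 mmol/kg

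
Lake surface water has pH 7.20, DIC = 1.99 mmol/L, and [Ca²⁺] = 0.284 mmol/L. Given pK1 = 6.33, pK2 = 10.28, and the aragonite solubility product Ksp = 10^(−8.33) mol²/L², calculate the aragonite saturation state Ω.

α₂ = 1 / (1 + [H⁺]/K2 + [H⁺]²/(K1K2)) = 1 / (1 + 10^+3.08 + 10^+2.21)
   = 1 / (1 + 1202.3 + 162.18) = 1/1365.4 = 0.0007324
[CO3²⁻] = α₂ × DIC = 0.0007324 × 1.99 = 0.001457 mmol/L = 1.457 μmol/L
Ksp = 10^(−8.33) = 4.677×10^-9
Ω = [Ca²⁺][CO3²⁻]/Ksp = (0.284×10^-3)(1.457×10^-6) / 4.677×10^-9 = 0.0885

Ω = 0.0885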